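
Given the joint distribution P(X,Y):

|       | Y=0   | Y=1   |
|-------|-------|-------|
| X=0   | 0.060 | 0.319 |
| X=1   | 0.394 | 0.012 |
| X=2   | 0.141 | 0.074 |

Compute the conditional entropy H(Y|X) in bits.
0.5166 bits

H(Y|X) = H(X,Y) - H(X)

H(X,Y) = -Σ_{x,y} P(x,y) log₂ P(x,y). Per-cell terms -P(x,y)·log₂P(x,y):
  X=0: 0.24353, 0.52583
  X=1: 0.52943, 0.07657
  X=2: 0.39850, 0.27797
Sum of the 6 terms: H(X,Y) = 2.05183 bits

Marginal of X (row sums):
  P(X=0) = 0.060 + 0.319 = 0.379
  P(X=1) = 0.394 + 0.012 = 0.406
  P(X=2) = 0.141 + 0.074 = 0.215
H(X) = -[0.379·log₂(0.379) + 0.406·log₂(0.406) + 0.215·log₂(0.215)]
  = 0.53050 + 0.52798 + 0.47678 = 1.53526 bits

H(Y|X) = H(X,Y) - H(X) = 2.05183 - 1.53526 = 0.5166 bits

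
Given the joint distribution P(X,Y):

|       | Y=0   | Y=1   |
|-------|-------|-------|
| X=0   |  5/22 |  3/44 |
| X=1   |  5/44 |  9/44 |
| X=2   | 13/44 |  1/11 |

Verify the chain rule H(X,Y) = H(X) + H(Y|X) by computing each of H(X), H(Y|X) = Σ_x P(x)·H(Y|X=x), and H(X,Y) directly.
H(X) = 1.5754 bits, H(Y|X) = 0.8336 bits, H(X,Y) = 2.4090 bits

Marginal of X (row sums):
  P(X=0) = 5/22 + 3/44 = 13/44
  P(X=1) = 5/44 + 9/44 = 7/22
  P(X=2) = 13/44 + 1/11 = 17/44
H(X) = -[(13/44)·log₂(13/44) + (7/22)·log₂(7/22) + (17/44)·log₂(17/44)]
  = 0.51970 + 0.52566 + 0.53008 = 1.5754 bits

H(Y|X) = Σ_x P(x)·H(Y|X=x):
  X=0: P(X=0) = 13/44, P(Y|X=0) = (10/13, 3/13) → H(Y|X=0) = 0.77935
  X=1: P(X=1) = 7/22, P(Y|X=1) = (5/14, 9/14) → H(Y|X=1) = 0.94029
  X=2: P(X=2) = 17/44, P(Y|X=2) = (13/17, 4/17) → H(Y|X=2) = 0.78713
H(Y|X) = (13/44)·0.77935 + (7/22)·0.94029 + (17/44)·0.78713 = 0.8336 bits

H(X,Y) = -Σ_{x,y} P(x,y) log₂ P(x,y). Per-cell terms -P(x,y)·log₂P(x,y):
  X=0: 0.48580, 0.26417
  X=1: 0.35653, 0.46831
  X=2: 0.51970, 0.31449
Sum of the 6 terms: H(X,Y) = 2.4090 bits

Chain rule check:
  H(X) + H(Y|X) = 1.5754 + 0.8336 = 2.4090 bits
  H(X,Y) = 2.4090 bits
✓ Chain rule verified.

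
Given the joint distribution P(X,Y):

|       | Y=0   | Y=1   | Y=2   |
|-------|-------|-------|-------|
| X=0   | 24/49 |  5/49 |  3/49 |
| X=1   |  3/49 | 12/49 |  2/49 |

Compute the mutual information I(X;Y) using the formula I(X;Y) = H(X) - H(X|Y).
0.2517 bits

I(X;Y) = H(X) - H(X|Y)

Marginal of X (row sums):
  P(X=0) = 24/49 + 5/49 + 3/49 = 32/49
  P(X=1) = 3/49 + 12/49 + 2/49 = 17/49
H(X) = -[(32/49)·log₂(32/49) + (17/49)·log₂(17/49)]
  = 0.4014 + 0.5299 = 0.9313 bits

Marginal of Y (column sums):
  P(Y=0) = 24/49 + 3/49 = 27/49
  P(Y=1) = 5/49 + 12/49 = 17/49
  P(Y=2) = 3/49 + 2/49 = 5/49
H(X|Y) = Σ_y P(y)·H(X|Y=y):
  Y=0: P(Y=0) = 27/49, P(X|Y=0) = (8/9, 1/9) → H(X|Y=0) = 0.5033
  Y=1: P(Y=1) = 17/49, P(X|Y=1) = (5/17, 12/17) → H(X|Y=1) = 0.8740
  Y=2: P(Y=2) = 5/49, P(X|Y=2) = (3/5, 2/5) → H(X|Y=2) = 0.9710
H(X|Y) = (27/49)·0.5033 + (17/49)·0.8740 + (5/49)·0.9710 = 0.6796 bits

I(X;Y) = H(X) - H(X|Y) = 0.9313 - 0.6796 = 0.2517 bits

Cross-check via I(X;Y) = H(X) + H(Y) - H(X,Y): computing H(Y) from the column sums and H(X,Y) from the 6 cells in the same way gives H(Y) = 1.3396 bits and H(X,Y) = 2.0192 bits, so
I(X;Y) = 0.9313 + 1.3396 - 2.0192 = 0.2517 bits ✓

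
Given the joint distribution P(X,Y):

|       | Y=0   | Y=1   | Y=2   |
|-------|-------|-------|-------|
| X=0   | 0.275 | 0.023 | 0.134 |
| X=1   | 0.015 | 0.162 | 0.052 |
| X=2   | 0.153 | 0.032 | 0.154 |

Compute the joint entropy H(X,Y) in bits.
2.7529 bits

H(X,Y) = -Σ_{x,y} P(x,y) log₂ P(x,y). Per-cell terms -P(x,y)·log₂P(x,y):
  X=0: 0.51219, 0.12517, 0.38856
  X=1: 0.09088, 0.42540, 0.22180
  X=2: 0.41438, 0.15891, 0.41565
Sum of the 9 terms: H(X,Y) = 2.7529 bits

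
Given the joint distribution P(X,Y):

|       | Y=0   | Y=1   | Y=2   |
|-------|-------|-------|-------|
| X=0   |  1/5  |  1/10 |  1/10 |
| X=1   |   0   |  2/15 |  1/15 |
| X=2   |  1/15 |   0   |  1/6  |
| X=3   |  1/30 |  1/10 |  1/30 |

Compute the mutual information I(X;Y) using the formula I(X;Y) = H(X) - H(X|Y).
0.3666 bits

I(X;Y) = H(X) - H(X|Y)

Marginal of X (row sums):
  P(X=0) = 1/5 + 1/10 + 1/10 = 2/5
  P(X=1) = 0 + 2/15 + 1/15 = 1/5
  P(X=2) = 1/15 + 0 + 1/6 = 7/30
  P(X=3) = 1/30 + 1/10 + 1/30 = 1/6
H(X) = -[(2/5)·log₂(2/5) + (1/5)·log₂(1/5) + (7/30)·log₂(7/30) + (1/6)·log₂(1/6)]
  = 0.5288 + 0.4644 + 0.4899 + 0.4308 = 1.9139 bits

Marginal of Y (column sums):
  P(Y=0) = 1/5 + 0 + 1/15 + 1/30 = 3/10
  P(Y=1) = 1/10 + 2/15 + 0 + 1/10 = 1/3
  P(Y=2) = 1/10 + 1/15 + 1/6 + 1/30 = 11/30
H(X|Y) = Σ_y P(y)·H(X|Y=y):
  Y=0: P(Y=0) = 3/10, P(X|Y=0) = (2/3, 0, 2/9, 1/9) → H(X|Y=0) = 1.2244
  Y=1: P(Y=1) = 1/3, P(X|Y=1) = (3/10, 2/5, 0, 3/10) → H(X|Y=1) = 1.5710
  Y=2: P(Y=2) = 11/30, P(X|Y=2) = (3/11, 2/11, 5/11, 1/11) → H(X|Y=2) = 1.7899
H(X|Y) = (3/10)·1.2244 + (1/3)·1.5710 + (11/30)·1.7899 = 1.5473 bits

I(X;Y) = H(X) - H(X|Y) = 1.9139 - 1.5473 = 0.3666 bits

Cross-check via I(X;Y) = H(X) + H(Y) - H(X,Y): computing H(Y) from the column sums and H(X,Y) from the 12 cells in the same way gives H(Y) = 1.5801 bits and H(X,Y) = 3.1274 bits, so
I(X;Y) = 1.9139 + 1.5801 - 3.1274 = 0.3666 bits ✓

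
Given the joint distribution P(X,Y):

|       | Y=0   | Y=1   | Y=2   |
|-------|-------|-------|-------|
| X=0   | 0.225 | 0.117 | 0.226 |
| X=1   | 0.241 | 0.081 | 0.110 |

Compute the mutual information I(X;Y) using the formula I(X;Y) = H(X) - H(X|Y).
0.0213 bits

I(X;Y) = H(X) - H(X|Y)

Marginal of X (row sums):
  P(X=0) = 0.225 + 0.117 + 0.226 = 0.568
  P(X=1) = 0.241 + 0.081 + 0.110 = 0.432
H(X) = -[0.568·log₂(0.568) + 0.432·log₂(0.432)]
  = 0.4635091 + 0.5231074 = 0.9866165 bits

Marginal of Y (column sums):
  P(Y=0) = 0.225 + 0.241 = 0.466
  P(Y=1) = 0.117 + 0.081 = 0.198
  P(Y=2) = 0.226 + 0.110 = 0.336
H(X|Y) = Σ_y P(y)·H(X|Y=y):
  Y=0: P(Y=0) = 0.466, P(X|Y=0) = (225/466, 241/466) → H(X|Y=0) = 0.9991495
  Y=1: P(Y=1) = 0.198, P(X|Y=1) = (13/22, 9/22) → H(X|Y=1) = 0.9760206
  Y=2: P(Y=2) = 0.336, P(X|Y=2) = (113/168, 55/168) → H(X|Y=2) = 0.9122281
H(X|Y) = 0.466·0.9991495 + 0.198·0.9760206 + 0.336·0.9122281 = 0.9653644 bits

I(X;Y) = H(X) - H(X|Y) = 0.9866165 - 0.9653644 = 0.0213 bits

Cross-check via I(X;Y) = H(X) + H(Y) - H(X,Y): computing H(Y) from the column sums and H(X,Y) from the 6 cells in the same way gives H(Y) = 1.5046423 bits and H(X,Y) = 2.4700067 bits, so
I(X;Y) = 0.9866165 + 1.5046423 - 2.4700067 = 0.0213 bits ✓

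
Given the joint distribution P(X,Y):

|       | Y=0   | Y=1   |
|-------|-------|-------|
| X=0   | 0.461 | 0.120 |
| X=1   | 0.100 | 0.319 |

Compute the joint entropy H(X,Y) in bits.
1.7401 bits

H(X,Y) = -Σ_{x,y} P(x,y) log₂ P(x,y). Per-cell terms -P(x,y)·log₂P(x,y):
  X=0: 0.5150, 0.3671
  X=1: 0.3322, 0.5258
Sum of the 4 terms: H(X,Y) = 1.7401 bits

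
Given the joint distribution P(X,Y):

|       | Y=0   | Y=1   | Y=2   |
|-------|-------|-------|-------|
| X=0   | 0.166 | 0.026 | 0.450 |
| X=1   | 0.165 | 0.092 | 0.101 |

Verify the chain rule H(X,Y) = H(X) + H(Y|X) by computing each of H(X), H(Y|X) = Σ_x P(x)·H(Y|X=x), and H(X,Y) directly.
H(X) = 0.9410 bits, H(Y|X) = 1.2240 bits, H(X,Y) = 2.1650 bits

Marginal of X (row sums):
  P(X=0) = 0.166 + 0.026 + 0.450 = 0.642
  P(X=1) = 0.165 + 0.092 + 0.101 = 0.358
H(X) = -[0.642·log₂(0.642) + 0.358·log₂(0.358)]
  = 0.41047 + 0.53054 = 0.9410 bits

H(Y|X) = Σ_x P(x)·H(Y|X=x):
  X=0: P(X=0) = 0.642, P(Y|X=0) = (83/321, 13/321, 75/107) → H(Y|X=0) = 1.05124
  X=1: P(X=1) = 0.358, P(Y|X=1) = (165/358, 46/179, 101/358) → H(Y|X=1) = 1.53384
H(Y|X) = 0.642·1.05124 + 0.358·1.53384 = 1.2240 bits

H(X,Y) = -Σ_{x,y} P(x,y) log₂ P(x,y). Per-cell terms -P(x,y)·log₂P(x,y):
  X=0: 0.43006, 0.13690, 0.51840
  X=1: 0.42891, 0.31668, 0.33406
Sum of the 6 terms: H(X,Y) = 2.1650 bits

Chain rule check:
  H(X) + H(Y|X) = 0.9410 + 1.2240 = 2.1650 bits
  H(X,Y) = 2.1650 bits
✓ Chain rule verified.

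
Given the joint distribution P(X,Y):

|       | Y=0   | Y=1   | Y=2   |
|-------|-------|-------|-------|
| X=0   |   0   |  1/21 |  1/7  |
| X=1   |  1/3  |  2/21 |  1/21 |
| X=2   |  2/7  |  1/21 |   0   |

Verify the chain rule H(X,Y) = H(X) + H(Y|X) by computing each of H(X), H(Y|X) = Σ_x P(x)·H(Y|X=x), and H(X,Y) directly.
H(X) = 1.4937 bits, H(Y|X) = 0.9026 bits, H(X,Y) = 2.3963 bits

Marginal of X (row sums):
  P(X=0) = 0 + 1/21 + 1/7 = 4/21
  P(X=1) = 1/3 + 2/21 + 1/21 = 10/21
  P(X=2) = 2/7 + 1/21 + 0 = 1/3
H(X) = -[(4/21)·log₂(4/21) + (10/21)·log₂(10/21) + (1/3)·log₂(1/3)]
  = 0.45568 + 0.50971 + 0.52832 = 1.4937 bits

H(Y|X) = Σ_x P(x)·H(Y|X=x):
  X=0: P(X=0) = 4/21, P(Y|X=0) = (0, 1/4, 3/4) → H(Y|X=0) = 0.81128
  X=1: P(X=1) = 10/21, P(Y|X=1) = (7/10, 1/5, 1/10) → H(Y|X=1) = 1.15678
  X=2: P(X=2) = 1/3, P(Y|X=2) = (6/7, 1/7, 0) → H(Y|X=2) = 0.59167
H(Y|X) = (4/21)·0.81128 + (10/21)·1.15678 + (1/3)·0.59167 = 0.9026 bits

H(X,Y) = -Σ_{x,y} P(x,y) log₂ P(x,y). Per-cell terms -P(x,y)·log₂P(x,y):
  X=0: 0.00000, 0.20916, 0.40105
  X=1: 0.52832, 0.32308, 0.20916
  X=2: 0.51639, 0.20916, 0.00000
  (cells with P = 0 contribute 0)
Sum of the 9 terms: H(X,Y) = 2.3963 bits

Chain rule check:
  H(X) + H(Y|X) = 1.4937 + 0.9026 = 2.3963 bits
  H(X,Y) = 2.3963 bits
✓ Chain rule verified.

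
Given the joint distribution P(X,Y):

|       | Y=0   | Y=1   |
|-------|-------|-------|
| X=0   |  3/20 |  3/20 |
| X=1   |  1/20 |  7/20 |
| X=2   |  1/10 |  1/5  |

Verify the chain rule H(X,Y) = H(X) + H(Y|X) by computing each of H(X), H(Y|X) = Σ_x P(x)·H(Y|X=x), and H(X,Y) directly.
H(X) = 1.5710 bits, H(Y|X) = 0.7929 bits, H(X,Y) = 2.3639 bits

Marginal of X (row sums):
  P(X=0) = 3/20 + 3/20 = 3/10
  P(X=1) = 1/20 + 7/20 = 2/5
  P(X=2) = 1/10 + 1/5 = 3/10
H(X) = -[(3/10)·log₂(3/10) + (2/5)·log₂(2/5) + (3/10)·log₂(3/10)]
  = 0.521090 + 0.528771 + 0.521090 = 1.5710 bits

H(Y|X) = Σ_x P(x)·H(Y|X=x):
  X=0: P(X=0) = 3/10, P(Y|X=0) = (1/2, 1/2) → H(Y|X=0) = 1.000000
  X=1: P(X=1) = 2/5, P(Y|X=1) = (1/8, 7/8) → H(Y|X=1) = 0.543564
  X=2: P(X=2) = 3/10, P(Y|X=2) = (1/3, 2/3) → H(Y|X=2) = 0.918296
H(Y|X) = (3/10)·1.000000 + (2/5)·0.543564 + (3/10)·0.918296 = 0.7929 bits

H(X,Y) = -Σ_{x,y} P(x,y) log₂ P(x,y). Per-cell terms -P(x,y)·log₂P(x,y):
  X=0: 0.410545, 0.410545
  X=1: 0.216096, 0.530101
  X=2: 0.332193, 0.464386
Sum of the 6 terms: H(X,Y) = 2.3639 bits

Chain rule check:
  H(X) + H(Y|X) = 1.5710 + 0.7929 = 2.3639 bits
  H(X,Y) = 2.3639 bits
✓ Chain rule verified.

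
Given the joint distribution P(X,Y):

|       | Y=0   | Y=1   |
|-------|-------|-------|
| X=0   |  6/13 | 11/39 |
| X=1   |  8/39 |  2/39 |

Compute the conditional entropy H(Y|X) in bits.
0.8971 bits

H(Y|X) = H(X,Y) - H(X)

H(X,Y) = -Σ_{x,y} P(x,y) log₂ P(x,y). Per-cell terms -P(x,y)·log₂P(x,y):
  X=0: 0.5148, 0.5150
  X=1: 0.4688, 0.2198
Sum of the 4 terms: H(X,Y) = 1.7184 bits

Marginal of X (row sums):
  P(X=0) = 6/13 + 11/39 = 29/39
  P(X=1) = 8/39 + 2/39 = 10/39
H(X) = -[(29/39)·log₂(29/39) + (10/39)·log₂(10/39)]
  = 0.3178 + 0.5035 = 0.8213 bits

H(Y|X) = H(X,Y) - H(X) = 1.7184 - 0.8213 = 0.8971 bits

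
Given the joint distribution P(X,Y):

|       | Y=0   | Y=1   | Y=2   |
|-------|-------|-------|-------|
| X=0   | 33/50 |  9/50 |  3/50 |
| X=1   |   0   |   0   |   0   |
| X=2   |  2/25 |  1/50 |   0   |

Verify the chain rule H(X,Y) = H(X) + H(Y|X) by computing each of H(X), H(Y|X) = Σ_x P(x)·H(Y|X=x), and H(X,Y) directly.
H(X) = 0.4690 bits, H(Y|X) = 1.0199 bits, H(X,Y) = 1.4889 bits

Marginal of X (row sums):
  P(X=0) = 33/50 + 9/50 + 3/50 = 9/10
  P(X=1) = 0 + 0 + 0 = 0
  P(X=2) = 2/25 + 1/50 + 0 = 1/10
H(X) = -[(9/10)·log₂(9/10) + (1/10)·log₂(1/10)]   (outcomes with P = 0 contribute 0)
  = 0.13680 + 0.33219 = 0.4690 bits

H(Y|X) = Σ_x P(x)·H(Y|X=x):
  X=0: P(X=0) = 9/10, P(Y|X=0) = (11/15, 1/5, 1/15) → H(Y|X=0) = 1.05298
  X=1: P(X=1) = 0 → contributes 0
  X=2: P(X=2) = 1/10, P(Y|X=2) = (4/5, 1/5, 0) → H(Y|X=2) = 0.72193
H(Y|X) = (9/10)·1.05298 + (1/10)·0.72193 = 1.0199 bits

H(X,Y) = -Σ_{x,y} P(x,y) log₂ P(x,y). Per-cell terms -P(x,y)·log₂P(x,y):
  X=0: 0.39564, 0.44531, 0.24353
  X=1: 0.00000, 0.00000, 0.00000
  X=2: 0.29151, 0.11288, 0.00000
  (cells with P = 0 contribute 0)
Sum of the 9 terms: H(X,Y) = 1.4889 bits

Chain rule check:
  H(X) + H(Y|X) = 0.4690 + 1.0199 = 1.4889 bits
  H(X,Y) = 1.4889 bits
✓ Chain rule verified.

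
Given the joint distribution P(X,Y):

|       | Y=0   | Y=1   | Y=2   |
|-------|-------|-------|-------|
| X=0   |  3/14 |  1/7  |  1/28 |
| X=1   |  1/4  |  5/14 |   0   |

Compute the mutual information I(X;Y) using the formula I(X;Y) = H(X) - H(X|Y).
0.0728 bits

I(X;Y) = H(X) - H(X|Y)

Marginal of X (row sums):
  P(X=0) = 3/14 + 1/7 + 1/28 = 11/28
  P(X=1) = 1/4 + 5/14 + 0 = 17/28
H(X) = -[(11/28)·log₂(11/28) + (17/28)·log₂(17/28)]
  = 0.52954 + 0.43708 = 0.96662 bits

Marginal of Y (column sums):
  P(Y=0) = 3/14 + 1/4 = 13/28
  P(Y=1) = 1/7 + 5/14 = 1/2
  P(Y=2) = 1/28 + 0 = 1/28
H(X|Y) = Σ_y P(y)·H(X|Y=y):
  Y=0: P(Y=0) = 13/28, P(X|Y=0) = (6/13, 7/13) → H(X|Y=0) = 0.99573
  Y=1: P(Y=1) = 1/2, P(X|Y=1) = (2/7, 5/7) → H(X|Y=1) = 0.86312
  Y=2: P(Y=2) = 1/28, P(X|Y=2) = (1, 0) → H(X|Y=2) = 0.00000
H(X|Y) = (13/28)·0.99573 + (1/2)·0.86312 + (1/28)·0.00000 = 0.89386 bits

I(X;Y) = H(X) - H(X|Y) = 0.96662 - 0.89386 = 0.0728 bits

Cross-check via I(X;Y) = H(X) + H(Y) - H(X,Y): computing H(Y) from the column sums and H(X,Y) from the 6 cells in the same way gives H(Y) = 1.18562 bits and H(X,Y) = 2.07948 bits, so
I(X;Y) = 0.96662 + 1.18562 - 2.07948 = 0.0728 bits ✓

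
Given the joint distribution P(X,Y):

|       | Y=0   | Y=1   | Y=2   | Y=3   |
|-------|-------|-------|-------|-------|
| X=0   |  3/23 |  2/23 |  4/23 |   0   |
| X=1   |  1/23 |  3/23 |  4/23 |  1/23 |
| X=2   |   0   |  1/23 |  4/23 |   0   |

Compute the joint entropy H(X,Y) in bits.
2.9797 bits

H(X,Y) = -Σ_{x,y} P(x,y) log₂ P(x,y). Per-cell terms -P(x,y)·log₂P(x,y):
  X=0: 0.38330, 0.30640, 0.43888, 0.00000
  X=1: 0.19668, 0.38330, 0.43888, 0.19668
  X=2: 0.00000, 0.19668, 0.43888, 0.00000
  (cells with P = 0 contribute 0)
Sum of the 12 terms: H(X,Y) = 2.9797 bits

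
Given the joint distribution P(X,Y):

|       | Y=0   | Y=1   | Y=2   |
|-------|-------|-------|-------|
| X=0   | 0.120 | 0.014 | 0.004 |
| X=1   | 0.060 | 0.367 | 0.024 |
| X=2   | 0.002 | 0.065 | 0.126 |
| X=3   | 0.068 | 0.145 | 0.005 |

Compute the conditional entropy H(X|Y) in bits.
1.3750 bits

H(X|Y) = H(X,Y) - H(Y)

H(X,Y) = -Σ_{x,y} P(x,y) log₂ P(x,y). Per-cell terms -P(x,y)·log₂P(x,y):
  X=0: 0.36707, 0.08622, 0.03186
  X=1: 0.24353, 0.53074, 0.12914
  X=2: 0.01793, 0.25632, 0.37655
  X=3: 0.26373, 0.40395, 0.03822
Sum of the 12 terms: H(X,Y) = 2.74526 bits

Marginal of Y (column sums):
  P(Y=0) = 0.120 + 0.060 + 0.002 + 0.068 = 0.250
  P(Y=1) = 0.014 + 0.367 + 0.065 + 0.145 = 0.591
  P(Y=2) = 0.004 + 0.024 + 0.126 + 0.005 = 0.159
H(Y) = -[0.250·log₂(0.250) + 0.591·log₂(0.591) + 0.159·log₂(0.159)]
  = 0.50000 + 0.44843 + 0.42181 = 1.37024 bits

H(X|Y) = H(X,Y) - H(Y) = 2.74526 - 1.37024 = 1.3750 bits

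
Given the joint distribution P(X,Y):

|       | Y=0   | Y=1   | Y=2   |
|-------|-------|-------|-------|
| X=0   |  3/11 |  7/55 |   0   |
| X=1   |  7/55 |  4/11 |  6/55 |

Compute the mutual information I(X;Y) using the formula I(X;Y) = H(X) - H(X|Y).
0.2047 bits

I(X;Y) = H(X) - H(X|Y)

Marginal of X (row sums):
  P(X=0) = 3/11 + 7/55 + 0 = 2/5
  P(X=1) = 7/55 + 4/11 + 6/55 = 3/5
H(X) = -[(2/5)·log₂(2/5) + (3/5)·log₂(3/5)]
  = 0.5287712 + 0.4421794 = 0.970951 bits

Marginal of Y (column sums):
  P(Y=0) = 3/11 + 7/55 = 2/5
  P(Y=1) = 7/55 + 4/11 = 27/55
  P(Y=2) = 0 + 6/55 = 6/55
H(X|Y) = Σ_y P(y)·H(X|Y=y):
  Y=0: P(Y=0) = 2/5, P(X|Y=0) = (15/22, 7/22) → H(X|Y=0) = 0.9023933
  Y=1: P(Y=1) = 27/55, P(X|Y=1) = (7/27, 20/27) → H(X|Y=1) = 0.8256265
  Y=2: P(Y=2) = 6/55, P(X|Y=2) = (0, 1) → H(X|Y=2) = 0.0000000
H(X|Y) = (2/5)·0.9023933 + (27/55)·0.8256265 + (6/55)·0.0000000 = 0.766265 bits

I(X;Y) = H(X) - H(X|Y) = 0.970951 - 0.766265 = 0.2047 bits

Cross-check via I(X;Y) = H(X) + H(Y) - H(X,Y): computing H(Y) from the column sums and H(X,Y) from the 6 cells in the same way gives H(Y) = 1.381374 bits and H(X,Y) = 2.147639 bits, so
I(X;Y) = 0.970951 + 1.381374 - 2.147639 = 0.2047 bits ✓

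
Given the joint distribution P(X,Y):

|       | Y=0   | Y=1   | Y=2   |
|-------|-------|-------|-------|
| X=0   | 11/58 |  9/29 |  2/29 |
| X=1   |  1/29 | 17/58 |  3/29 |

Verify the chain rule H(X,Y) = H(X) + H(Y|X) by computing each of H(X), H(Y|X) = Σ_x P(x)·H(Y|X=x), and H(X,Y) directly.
H(X) = 0.9862 bits, H(Y|X) = 1.2837 bits, H(X,Y) = 2.2699 bits

Marginal of X (row sums):
  P(X=0) = 11/58 + 9/29 + 2/29 = 33/58
  P(X=1) = 1/29 + 17/58 + 3/29 = 25/58
H(X) = -[(33/58)·log₂(33/58) + (25/58)·log₂(25/58)]
  = 0.4629 + 0.5233 = 0.9862 bits

H(Y|X) = Σ_x P(x)·H(Y|X=x):
  X=0: P(X=0) = 33/58, P(Y|X=0) = (1/3, 6/11, 4/33) → H(Y|X=0) = 1.3743
  X=1: P(X=1) = 25/58, P(Y|X=1) = (2/25, 17/25, 6/25) → H(Y|X=1) = 1.1640
H(Y|X) = (33/58)·1.3743 + (25/58)·1.1640 = 1.2837 bits

H(X,Y) = -Σ_{x,y} P(x,y) log₂ P(x,y). Per-cell terms -P(x,y)·log₂P(x,y):
  X=0: 0.4549, 0.5239, 0.2661
  X=1: 0.1675, 0.5189, 0.3386
Sum of the 6 terms: H(X,Y) = 2.2699 bits

Chain rule check:
  H(X) + H(Y|X) = 0.9862 + 1.2837 = 2.2699 bits
  H(X,Y) = 2.2699 bits
✓ Chain rule verified.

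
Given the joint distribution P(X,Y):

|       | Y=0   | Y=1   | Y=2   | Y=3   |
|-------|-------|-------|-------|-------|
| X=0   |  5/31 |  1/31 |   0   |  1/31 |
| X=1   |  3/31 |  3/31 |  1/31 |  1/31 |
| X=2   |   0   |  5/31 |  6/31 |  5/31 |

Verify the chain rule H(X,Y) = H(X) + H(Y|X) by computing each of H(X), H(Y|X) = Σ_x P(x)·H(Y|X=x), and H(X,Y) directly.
H(X) = 1.4816 bits, H(Y|X) = 1.5420 bits, H(X,Y) = 3.0236 bits

Marginal of X (row sums):
  P(X=0) = 5/31 + 1/31 + 0 + 1/31 = 7/31
  P(X=1) = 3/31 + 3/31 + 1/31 + 1/31 = 8/31
  P(X=2) = 0 + 5/31 + 6/31 + 5/31 = 16/31
H(X) = -[(7/31)·log₂(7/31) + (8/31)·log₂(8/31) + (16/31)·log₂(16/31)]
  = 0.48477 + 0.50431 + 0.49249 = 1.4816 bits

H(Y|X) = Σ_x P(x)·H(Y|X=x):
  X=0: P(X=0) = 7/31, P(Y|X=0) = (5/7, 1/7, 0, 1/7) → H(Y|X=0) = 1.14883
  X=1: P(X=1) = 8/31, P(Y|X=1) = (3/8, 3/8, 1/8, 1/8) → H(Y|X=1) = 1.81128
  X=2: P(X=2) = 16/31, P(Y|X=2) = (0, 5/16, 3/8, 5/16) → H(Y|X=2) = 1.57943
H(Y|X) = (7/31)·1.14883 + (8/31)·1.81128 + (16/31)·1.57943 = 1.5420 bits

H(X,Y) = -Σ_{x,y} P(x,y) log₂ P(x,y). Per-cell terms -P(x,y)·log₂P(x,y):
  X=0: 0.42456, 0.15981, 0.00000, 0.15981
  X=1: 0.32605, 0.32605, 0.15981, 0.15981
  X=2: 0.00000, 0.42456, 0.45856, 0.42456
  (cells with P = 0 contribute 0)
Sum of the 12 terms: H(X,Y) = 3.0236 bits

Chain rule check:
  H(X) + H(Y|X) = 1.4816 + 1.5420 = 3.0236 bits
  H(X,Y) = 3.0236 bits
✓ Chain rule verified.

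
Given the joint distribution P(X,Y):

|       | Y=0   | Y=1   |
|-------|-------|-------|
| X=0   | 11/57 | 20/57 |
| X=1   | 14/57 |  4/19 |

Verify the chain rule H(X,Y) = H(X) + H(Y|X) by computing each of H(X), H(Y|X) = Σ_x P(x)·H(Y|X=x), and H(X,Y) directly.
H(X) = 0.9944 bits, H(Y|X) = 0.9645 bits, H(X,Y) = 1.9589 bits

Marginal of X (row sums):
  P(X=0) = 11/57 + 20/57 = 31/57
  P(X=1) = 14/57 + 4/19 = 26/57
H(X) = -[(31/57)·log₂(31/57) + (26/57)·log₂(26/57)]
  = 0.477886 + 0.516556 = 0.9944 bits

H(Y|X) = Σ_x P(x)·H(Y|X=x):
  X=0: P(X=0) = 31/57, P(Y|X=0) = (11/31, 20/31) → H(Y|X=0) = 0.938315
  X=1: P(X=1) = 26/57, P(Y|X=1) = (7/13, 6/13) → H(Y|X=1) = 0.995727
H(Y|X) = (31/57)·0.938315 + (26/57)·0.995727 = 0.9645 bits

H(X,Y) = -Σ_{x,y} P(x,y) log₂ P(x,y). Per-cell terms -P(x,y)·log₂P(x,y):
  X=0: 0.458036, 0.530162
  X=1: 0.497500, 0.473248
Sum of the 4 terms: H(X,Y) = 1.9589 bits

Chain rule check:
  H(X) + H(Y|X) = 0.9944 + 0.9645 = 1.9589 bits
  H(X,Y) = 1.9589 bits
✓ Chain rule verified.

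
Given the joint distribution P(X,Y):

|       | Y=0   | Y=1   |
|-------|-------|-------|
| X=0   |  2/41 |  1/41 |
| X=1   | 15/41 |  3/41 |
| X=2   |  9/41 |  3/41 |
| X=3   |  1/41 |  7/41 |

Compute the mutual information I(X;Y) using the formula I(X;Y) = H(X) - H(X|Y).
0.2301 bits

I(X;Y) = H(X) - H(X|Y)

Marginal of X (row sums):
  P(X=0) = 2/41 + 1/41 = 3/41
  P(X=1) = 15/41 + 3/41 = 18/41
  P(X=2) = 9/41 + 3/41 = 12/41
  P(X=3) = 1/41 + 7/41 = 8/41
H(X) = -[(3/41)·log₂(3/41) + (18/41)·log₂(18/41) + (12/41)·log₂(12/41) + (8/41)·log₂(8/41)]
  = 0.27604 + 0.52140 + 0.51881 + 0.46001 = 1.77626 bits

Marginal of Y (column sums):
  P(Y=0) = 2/41 + 15/41 + 9/41 + 1/41 = 27/41
  P(Y=1) = 1/41 + 3/41 + 3/41 + 7/41 = 14/41
H(X|Y) = Σ_y P(y)·H(X|Y=y):
  Y=0: P(Y=0) = 27/41, P(X|Y=0) = (2/27, 5/9, 1/3, 1/27) → H(X|Y=0) = 1.45368
  Y=1: P(Y=1) = 14/41, P(X|Y=1) = (1/14, 3/14, 3/14, 1/2) → H(X|Y=1) = 1.72441
H(X|Y) = (27/41)·1.45368 + (14/41)·1.72441 = 1.54612 bits

I(X;Y) = H(X) - H(X|Y) = 1.77626 - 1.54612 = 0.2301 bits

Cross-check via I(X;Y) = H(X) + H(Y) - H(X,Y): computing H(Y) from the column sums and H(X,Y) from the 8 cells in the same way gives H(Y) = 0.92621 bits and H(X,Y) = 2.47233 bits, so
I(X;Y) = 1.77626 + 0.92621 - 2.47233 = 0.2301 bits ✓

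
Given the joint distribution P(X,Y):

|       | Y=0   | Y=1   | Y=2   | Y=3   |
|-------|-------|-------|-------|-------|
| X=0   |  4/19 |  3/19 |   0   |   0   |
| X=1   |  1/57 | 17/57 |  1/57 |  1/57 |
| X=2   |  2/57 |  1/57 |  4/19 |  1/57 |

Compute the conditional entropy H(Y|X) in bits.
0.9934 bits

H(Y|X) = H(X,Y) - H(X)

H(X,Y) = -Σ_{x,y} P(x,y) log₂ P(x,y). Per-cell terms -P(x,y)·log₂P(x,y):
  X=0: 0.47325, 0.42047, 0.00000, 0.00000
  X=1: 0.10233, 0.52057, 0.10233, 0.10233
  X=2: 0.16958, 0.10233, 0.47325, 0.10233
  (cells with P = 0 contribute 0)
Sum of the 12 terms: H(X,Y) = 2.5688 bits

Marginal of X (row sums):
  P(X=0) = 4/19 + 3/19 + 0 + 0 = 7/19
  P(X=1) = 1/57 + 17/57 + 1/57 + 1/57 = 20/57
  P(X=2) = 2/57 + 1/57 + 4/19 + 1/57 = 16/57
H(X) = -[(7/19)·log₂(7/19) + (20/57)·log₂(20/57) + (16/57)·log₂(16/57)]
  = 0.53074 + 0.53016 + 0.51450 = 1.5754 bits

H(Y|X) = H(X,Y) - H(X) = 2.5688 - 1.5754 = 0.9934 bits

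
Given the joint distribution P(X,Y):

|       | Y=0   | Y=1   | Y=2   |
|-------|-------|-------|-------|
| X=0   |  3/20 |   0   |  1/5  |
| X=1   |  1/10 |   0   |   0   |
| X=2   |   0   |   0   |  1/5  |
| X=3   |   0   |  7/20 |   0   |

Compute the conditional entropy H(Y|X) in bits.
0.3448 bits

H(Y|X) = H(X,Y) - H(X)

H(X,Y) = -Σ_{x,y} P(x,y) log₂ P(x,y). Per-cell terms -P(x,y)·log₂P(x,y):
  X=0: 0.4105, 0.0000, 0.4644
  X=1: 0.3322, 0.0000, 0.0000
  X=2: 0.0000, 0.0000, 0.4644
  X=3: 0.0000, 0.5301, 0.0000
  (cells with P = 0 contribute 0)
Sum of the 12 terms: H(X,Y) = 2.2016 bits

Marginal of X (row sums):
  P(X=0) = 3/20 + 0 + 1/5 = 7/20
  P(X=1) = 1/10 + 0 + 0 = 1/10
  P(X=2) = 0 + 0 + 1/5 = 1/5
  P(X=3) = 0 + 7/20 + 0 = 7/20
H(X) = -[(7/20)·log₂(7/20) + (1/10)·log₂(1/10) + (1/5)·log₂(1/5) + (7/20)·log₂(7/20)]
  = 0.5301 + 0.3322 + 0.4644 + 0.5301 = 1.8568 bits

H(Y|X) = H(X,Y) - H(X) = 2.2016 - 1.8568 = 0.3448 bits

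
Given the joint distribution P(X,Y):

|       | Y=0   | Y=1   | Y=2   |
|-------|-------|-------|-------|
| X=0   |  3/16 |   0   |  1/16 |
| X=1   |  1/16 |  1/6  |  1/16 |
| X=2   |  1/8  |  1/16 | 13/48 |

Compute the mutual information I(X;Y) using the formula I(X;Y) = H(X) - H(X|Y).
0.3123 bits

I(X;Y) = H(X) - H(X|Y)

Marginal of X (row sums):
  P(X=0) = 3/16 + 0 + 1/16 = 1/4
  P(X=1) = 1/16 + 1/6 + 1/16 = 7/24
  P(X=2) = 1/8 + 1/16 + 13/48 = 11/24
H(X) = -[(1/4)·log₂(1/4) + (7/24)·log₂(7/24) + (11/24)·log₂(11/24)]
  = 0.500000 + 0.518469 + 0.515868 = 1.53434 bits

Marginal of Y (column sums):
  P(Y=0) = 3/16 + 1/16 + 1/8 = 3/8
  P(Y=1) = 0 + 1/6 + 1/16 = 11/48
  P(Y=2) = 1/16 + 1/16 + 13/48 = 19/48
H(X|Y) = Σ_y P(y)·H(X|Y=y):
  Y=0: P(Y=0) = 3/8, P(X|Y=0) = (1/2, 1/6, 1/3) → H(X|Y=0) = 1.459148
  Y=1: P(Y=1) = 11/48, P(X|Y=1) = (0, 8/11, 3/11) → H(X|Y=1) = 0.845351
  Y=2: P(Y=2) = 19/48, P(X|Y=2) = (3/19, 3/19, 13/19) → H(X|Y=2) = 1.215533
H(X|Y) = (3/8)·1.459148 + (11/48)·0.845351 + (19/48)·1.215533 = 1.22206 bits

I(X;Y) = H(X) - H(X|Y) = 1.53434 - 1.22206 = 0.3123 bits

Cross-check via I(X;Y) = H(X) + H(Y) - H(X,Y): computing H(Y) from the column sums and H(X,Y) from the 9 cells in the same way gives H(Y) = 1.54698 bits and H(X,Y) = 2.76904 bits, so
I(X;Y) = 1.53434 + 1.54698 - 2.76904 = 0.3123 bits ✓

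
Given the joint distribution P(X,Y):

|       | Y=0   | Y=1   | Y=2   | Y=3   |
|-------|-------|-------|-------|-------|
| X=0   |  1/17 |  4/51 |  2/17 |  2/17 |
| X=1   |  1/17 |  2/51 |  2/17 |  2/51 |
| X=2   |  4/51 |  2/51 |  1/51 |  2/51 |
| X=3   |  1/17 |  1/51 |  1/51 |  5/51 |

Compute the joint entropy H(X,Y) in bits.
3.7822 bits

H(X,Y) = -Σ_{x,y} P(x,y) log₂ P(x,y). Per-cell terms -P(x,y)·log₂P(x,y):
  X=0: 0.240439, 0.288033, 0.363231, 0.363231
  X=1: 0.240439, 0.183232, 0.363231, 0.183232
  X=2: 0.288033, 0.183232, 0.111224, 0.183232
  X=3: 0.240439, 0.111224, 0.111224, 0.328480
Sum of the 16 terms: H(X,Y) = 3.7822 bits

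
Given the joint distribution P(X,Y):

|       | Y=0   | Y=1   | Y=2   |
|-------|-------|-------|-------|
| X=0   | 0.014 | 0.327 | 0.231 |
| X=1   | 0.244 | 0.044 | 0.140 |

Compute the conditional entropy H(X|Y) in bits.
0.6281 bits

H(X|Y) = H(X,Y) - H(Y)

H(X,Y) = -Σ_{x,y} P(x,y) log₂ P(x,y). Per-cell terms -P(x,y)·log₂P(x,y):
  X=0: 0.0862, 0.5273, 0.4883
  X=1: 0.4966, 0.1983, 0.3971
Sum of the 6 terms: H(X,Y) = 2.1938 bits

Marginal of Y (column sums):
  P(Y=0) = 0.014 + 0.244 = 0.258
  P(Y=1) = 0.327 + 0.044 = 0.371
  P(Y=2) = 0.231 + 0.140 = 0.371
H(Y) = -[0.258·log₂(0.258) + 0.371·log₂(0.371) + 0.371·log₂(0.371)]
  = 0.5043 + 0.5307 + 0.5307 = 1.5657 bits

H(X|Y) = H(X,Y) - H(Y) = 2.1938 - 1.5657 = 0.6281 bits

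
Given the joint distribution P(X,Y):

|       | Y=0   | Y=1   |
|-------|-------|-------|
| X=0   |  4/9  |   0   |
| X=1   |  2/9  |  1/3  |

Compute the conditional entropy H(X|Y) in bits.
0.6122 bits

H(X|Y) = H(X,Y) - H(Y)

H(X,Y) = -Σ_{x,y} P(x,y) log₂ P(x,y). Per-cell terms -P(x,y)·log₂P(x,y):
  X=0: 0.5200, 0.0000
  X=1: 0.4822, 0.5283
  (cells with P = 0 contribute 0)
Sum of the 4 terms: H(X,Y) = 1.5305 bits

Marginal of Y (column sums):
  P(Y=0) = 4/9 + 2/9 = 2/3
  P(Y=1) = 0 + 1/3 = 1/3
H(Y) = -[(2/3)·log₂(2/3) + (1/3)·log₂(1/3)]
  = 0.3900 + 0.5283 = 0.9183 bits

H(X|Y) = H(X,Y) - H(Y) = 1.5305 - 0.9183 = 0.6122 bits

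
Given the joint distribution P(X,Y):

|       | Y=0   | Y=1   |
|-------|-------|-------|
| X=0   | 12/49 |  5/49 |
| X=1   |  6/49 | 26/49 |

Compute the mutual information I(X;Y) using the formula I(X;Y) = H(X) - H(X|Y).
0.1907 bits

I(X;Y) = H(X) - H(X|Y)

Marginal of X (row sums):
  P(X=0) = 12/49 + 5/49 = 17/49
  P(X=1) = 6/49 + 26/49 = 32/49
H(X) = -[(17/49)·log₂(17/49) + (32/49)·log₂(32/49)]
  = 0.5299 + 0.4014 = 0.9313 bits

Marginal of Y (column sums):
  P(Y=0) = 12/49 + 6/49 = 18/49
  P(Y=1) = 5/49 + 26/49 = 31/49
H(X|Y) = Σ_y P(y)·H(X|Y=y):
  Y=0: P(Y=0) = 18/49, P(X|Y=0) = (2/3, 1/3) → H(X|Y=0) = 0.9183
  Y=1: P(Y=1) = 31/49, P(X|Y=1) = (5/31, 26/31) → H(X|Y=1) = 0.6374
H(X|Y) = (18/49)·0.9183 + (31/49)·0.6374 = 0.7406 bits

I(X;Y) = H(X) - H(X|Y) = 0.9313 - 0.7406 = 0.1907 bits

Cross-check via I(X;Y) = H(X) + H(Y) - H(X,Y): computing H(Y) from the column sums and H(X,Y) from the 4 cells in the same way gives H(Y) = 0.9486 bits and H(X,Y) = 1.6892 bits, so
I(X;Y) = 0.9313 + 0.9486 - 1.6892 = 0.1907 bits ✓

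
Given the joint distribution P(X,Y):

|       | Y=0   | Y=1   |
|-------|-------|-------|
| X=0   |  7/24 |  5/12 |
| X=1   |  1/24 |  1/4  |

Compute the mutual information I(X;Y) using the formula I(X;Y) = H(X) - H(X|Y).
0.0534 bits

I(X;Y) = H(X) - H(X|Y)

Marginal of X (row sums):
  P(X=0) = 7/24 + 5/12 = 17/24
  P(X=1) = 1/24 + 1/4 = 7/24
H(X) = -[(17/24)·log₂(17/24) + (7/24)·log₂(7/24)]
  = 0.3524 + 0.5185 = 0.8709 bits

Marginal of Y (column sums):
  P(Y=0) = 7/24 + 1/24 = 1/3
  P(Y=1) = 5/12 + 1/4 = 2/3
H(X|Y) = Σ_y P(y)·H(X|Y=y):
  Y=0: P(Y=0) = 1/3, P(X|Y=0) = (7/8, 1/8) → H(X|Y=0) = 0.5436
  Y=1: P(Y=1) = 2/3, P(X|Y=1) = (5/8, 3/8) → H(X|Y=1) = 0.9544
H(X|Y) = (1/3)·0.5436 + (2/3)·0.9544 = 0.8175 bits

I(X;Y) = H(X) - H(X|Y) = 0.8709 - 0.8175 = 0.0534 bits

Cross-check via I(X;Y) = H(X) + H(Y) - H(X,Y): computing H(Y) from the column sums and H(X,Y) from the 4 cells in the same way gives H(Y) = 0.9183 bits and H(X,Y) = 1.7358 bits, so
I(X;Y) = 0.8709 + 0.9183 - 1.7358 = 0.0534 bits ✓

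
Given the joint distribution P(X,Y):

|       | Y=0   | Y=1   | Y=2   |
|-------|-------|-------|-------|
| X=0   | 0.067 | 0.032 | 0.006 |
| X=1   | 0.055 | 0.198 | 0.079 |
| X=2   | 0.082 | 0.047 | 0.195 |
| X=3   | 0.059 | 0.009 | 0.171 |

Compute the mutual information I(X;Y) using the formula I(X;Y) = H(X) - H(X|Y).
0.2838 bits

I(X;Y) = H(X) - H(X|Y)

Marginal of X (row sums):
  P(X=0) = 0.067 + 0.032 + 0.006 = 0.105
  P(X=1) = 0.055 + 0.198 + 0.079 = 0.332
  P(X=2) = 0.082 + 0.047 + 0.195 = 0.324
  P(X=3) = 0.059 + 0.009 + 0.171 = 0.239
H(X) = -[0.105·log₂(0.105) + 0.332·log₂(0.332) + 0.324·log₂(0.324) + 0.239·log₂(0.239)]
  = 0.34141 + 0.52813 + 0.52680 + 0.49352 = 1.88986 bits

Marginal of Y (column sums):
  P(Y=0) = 0.067 + 0.055 + 0.082 + 0.059 = 0.263
  P(Y=1) = 0.032 + 0.198 + 0.047 + 0.009 = 0.286
  P(Y=2) = 0.006 + 0.079 + 0.195 + 0.171 = 0.451
H(X|Y) = Σ_y P(y)·H(X|Y=y):
  Y=0: P(Y=0) = 0.263, P(X|Y=0) = (67/263, 55/263, 82/263, 59/263) → H(X|Y=0) = 1.98265
  Y=1: P(Y=1) = 0.286, P(X|Y=1) = (16/143, 9/13, 47/286, 9/286) → H(X|Y=1) = 1.30600
  Y=2: P(Y=2) = 0.451, P(X|Y=2) = (6/451, 79/451, 195/451, 171/451) → H(X|Y=2) = 1.57665
H(X|Y) = 0.263·1.98265 + 0.286·1.30600 + 0.451·1.57665 = 1.60602 bits

I(X;Y) = H(X) - H(X|Y) = 1.88986 - 1.60602 = 0.2838 bits

Cross-check via I(X;Y) = H(X) + H(Y) - H(X,Y): computing H(Y) from the column sums and H(X,Y) from the 12 cells in the same way gives H(Y) = 1.54137 bits and H(X,Y) = 3.14739 bits, so
I(X;Y) = 1.88986 + 1.54137 - 3.14739 = 0.2838 bits ✓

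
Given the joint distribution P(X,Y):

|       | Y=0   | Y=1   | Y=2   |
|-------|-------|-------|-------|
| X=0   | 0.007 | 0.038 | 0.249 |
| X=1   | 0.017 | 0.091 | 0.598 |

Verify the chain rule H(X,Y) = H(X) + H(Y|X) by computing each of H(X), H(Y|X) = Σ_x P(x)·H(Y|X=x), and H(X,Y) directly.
H(X) = 0.8738 bits, H(Y|X) = 0.7132 bits, H(X,Y) = 1.5870 bits

Marginal of X (row sums):
  P(X=0) = 0.007 + 0.038 + 0.249 = 0.294
  P(X=1) = 0.017 + 0.091 + 0.598 = 0.706
H(X) = -[0.294·log₂(0.294) + 0.706·log₂(0.706)]
  = 0.5192 + 0.3546 = 0.8738 bits

H(Y|X) = Σ_x P(x)·H(Y|X=x):
  X=0: P(X=0) = 0.294, P(Y|X=0) = (1/42, 19/147, 83/98) → H(Y|X=0) = 0.7129
  X=1: P(X=1) = 0.706, P(Y|X=1) = (17/706, 91/706, 299/353) → H(Y|X=1) = 0.7133
H(Y|X) = 0.294·0.7129 + 0.706·0.7133 = 0.7132 bits

H(X,Y) = -Σ_{x,y} P(x,y) log₂ P(x,y). Per-cell terms -P(x,y)·log₂P(x,y):
  X=0: 0.0501, 0.1793, 0.4994
  X=1: 0.0999, 0.3147, 0.4436
Sum of the 6 terms: H(X,Y) = 1.5870 bits

Chain rule check:
  H(X) + H(Y|X) = 0.8738 + 0.7132 = 1.5870 bits
  H(X,Y) = 1.5870 bits
✓ Chain rule verified.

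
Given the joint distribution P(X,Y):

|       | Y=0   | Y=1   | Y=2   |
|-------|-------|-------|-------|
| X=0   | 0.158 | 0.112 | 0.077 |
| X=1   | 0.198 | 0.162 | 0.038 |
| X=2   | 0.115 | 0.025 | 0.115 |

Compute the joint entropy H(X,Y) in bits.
2.9772 bits

H(X,Y) = -Σ_{x,y} P(x,y) log₂ P(x,y). Per-cell terms -P(x,y)·log₂P(x,y):
  X=0: 0.42060, 0.35374, 0.28482
  X=1: 0.46261, 0.42540, 0.17928
  X=2: 0.35883, 0.13305, 0.35883
Sum of the 9 terms: H(X,Y) = 2.9772 bits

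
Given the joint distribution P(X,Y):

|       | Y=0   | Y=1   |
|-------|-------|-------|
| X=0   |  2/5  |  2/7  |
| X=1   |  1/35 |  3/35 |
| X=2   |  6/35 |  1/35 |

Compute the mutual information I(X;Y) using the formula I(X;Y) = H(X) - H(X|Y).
0.0880 bits

I(X;Y) = H(X) - H(X|Y)

Marginal of X (row sums):
  P(X=0) = 2/5 + 2/7 = 24/35
  P(X=1) = 1/35 + 3/35 = 4/35
  P(X=2) = 6/35 + 1/35 = 1/5
H(X) = -[(24/35)·log₂(24/35) + (4/35)·log₂(4/35) + (1/5)·log₂(1/5)]
  = 0.37325 + 0.35763 + 0.46439 = 1.19527 bits

Marginal of Y (column sums):
  P(Y=0) = 2/5 + 1/35 + 6/35 = 3/5
  P(Y=1) = 2/7 + 3/35 + 1/35 = 2/5
H(X|Y) = Σ_y P(y)·H(X|Y=y):
  Y=0: P(Y=0) = 3/5, P(X|Y=0) = (2/3, 1/21, 2/7) → H(X|Y=0) = 1.11552
  Y=1: P(Y=1) = 2/5, P(X|Y=1) = (5/7, 3/14, 1/14) → H(X|Y=1) = 1.09491
H(X|Y) = (3/5)·1.11552 + (2/5)·1.09491 = 1.10728 bits

I(X;Y) = H(X) - H(X|Y) = 1.19527 - 1.10728 = 0.0880 bits

Cross-check via I(X;Y) = H(X) + H(Y) - H(X,Y): computing H(Y) from the column sums and H(X,Y) from the 6 cells in the same way gives H(Y) = 0.97095 bits and H(X,Y) = 2.07823 bits, so
I(X;Y) = 1.19527 + 0.97095 - 2.07823 = 0.0880 bits ✓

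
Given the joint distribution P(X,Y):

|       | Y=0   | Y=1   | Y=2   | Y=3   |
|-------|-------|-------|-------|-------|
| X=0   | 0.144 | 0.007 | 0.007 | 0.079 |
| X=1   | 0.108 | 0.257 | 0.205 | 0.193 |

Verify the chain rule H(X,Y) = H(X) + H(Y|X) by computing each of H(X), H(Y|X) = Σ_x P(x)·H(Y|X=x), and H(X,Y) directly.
H(X) = 0.7900 bits, H(Y|X) = 1.7794 bits, H(X,Y) = 2.5694 bits

Marginal of X (row sums):
  P(X=0) = 0.144 + 0.007 + 0.007 + 0.079 = 0.237
  P(X=1) = 0.108 + 0.257 + 0.205 + 0.193 = 0.763
H(X) = -[0.237·log₂(0.237) + 0.763·log₂(0.763)]
  = 0.49226 + 0.29776 = 0.7900 bits

H(Y|X) = Σ_x P(x)·H(Y|X=x):
  X=0: P(X=0) = 0.237, P(Y|X=0) = (48/79, 7/237, 7/237, 1/3) → H(Y|X=0) = 1.26524
  X=1: P(X=1) = 0.763, P(Y|X=1) = (108/763, 257/763, 205/763, 193/763) → H(Y|X=1) = 1.93909
H(Y|X) = 0.237·1.26524 + 0.763·1.93909 = 1.7794 bits

H(X,Y) = -Σ_{x,y} P(x,y) log₂ P(x,y). Per-cell terms -P(x,y)·log₂P(x,y):
  X=0: 0.40260, 0.05011, 0.05011, 0.28930
  X=1: 0.34678, 0.50376, 0.46869, 0.45805
Sum of the 8 terms: H(X,Y) = 2.5694 bits

Chain rule check:
  H(X) + H(Y|X) = 0.7900 + 1.7794 = 2.5694 bits
  H(X,Y) = 2.5694 bits
✓ Chain rule verified.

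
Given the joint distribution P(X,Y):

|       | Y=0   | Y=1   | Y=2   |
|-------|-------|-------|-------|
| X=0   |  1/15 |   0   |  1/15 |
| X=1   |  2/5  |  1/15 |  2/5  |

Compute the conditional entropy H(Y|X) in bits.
1.2724 bits

H(Y|X) = H(X,Y) - H(X)

H(X,Y) = -Σ_{x,y} P(x,y) log₂ P(x,y). Per-cell terms -P(x,y)·log₂P(x,y):
  X=0: 0.26046, 0.00000, 0.26046
  X=1: 0.52877, 0.26046, 0.52877
  (cells with P = 0 contribute 0)
Sum of the 6 terms: H(X,Y) = 1.8389 bits

Marginal of X (row sums):
  P(X=0) = 1/15 + 0 + 1/15 = 2/15
  P(X=1) = 2/5 + 1/15 + 2/5 = 13/15
H(X) = -[(2/15)·log₂(2/15) + (13/15)·log₂(13/15)]
  = 0.38759 + 0.17892 = 0.5665 bits

H(Y|X) = H(X,Y) - H(X) = 1.8389 - 0.5665 = 1.2724 bits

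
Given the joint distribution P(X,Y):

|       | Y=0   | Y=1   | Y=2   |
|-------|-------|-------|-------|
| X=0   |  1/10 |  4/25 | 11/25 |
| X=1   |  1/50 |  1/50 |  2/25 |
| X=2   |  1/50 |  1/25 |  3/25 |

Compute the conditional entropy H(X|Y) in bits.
1.1696 bits

H(X|Y) = H(X,Y) - H(Y)

H(X,Y) = -Σ_{x,y} P(x,y) log₂ P(x,y). Per-cell terms -P(x,y)·log₂P(x,y):
  X=0: 0.332193, 0.423017, 0.521147
  X=1: 0.112877, 0.112877, 0.291508
  X=2: 0.112877, 0.185754, 0.367067
Sum of the 9 terms: H(X,Y) = 2.45932 bits

Marginal of Y (column sums):
  P(Y=0) = 1/10 + 1/50 + 1/50 = 7/50
  P(Y=1) = 4/25 + 1/50 + 1/25 = 11/50
  P(Y=2) = 11/25 + 2/25 + 3/25 = 16/25
H(Y) = -[(7/50)·log₂(7/50) + (11/50)·log₂(11/50) + (16/25)·log₂(16/25)]
  = 0.397110 + 0.480573 + 0.412068 = 1.28975 bits

H(X|Y) = H(X,Y) - H(Y) = 2.45932 - 1.28975 = 1.1696 bits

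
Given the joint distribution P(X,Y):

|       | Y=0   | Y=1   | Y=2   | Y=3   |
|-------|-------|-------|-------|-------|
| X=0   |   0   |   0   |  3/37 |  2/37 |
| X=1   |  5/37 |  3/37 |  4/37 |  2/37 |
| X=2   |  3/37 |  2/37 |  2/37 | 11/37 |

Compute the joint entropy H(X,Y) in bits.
3.0492 bits

H(X,Y) = -Σ_{x,y} P(x,y) log₂ P(x,y). Per-cell terms -P(x,y)·log₂P(x,y):
  X=0: 0.0000, 0.0000, 0.2939, 0.2275
  X=1: 0.3902, 0.2939, 0.3470, 0.2275
  X=2: 0.2939, 0.2275, 0.2275, 0.5203
  (cells with P = 0 contribute 0)
Sum of the 12 terms: H(X,Y) = 3.0492 bits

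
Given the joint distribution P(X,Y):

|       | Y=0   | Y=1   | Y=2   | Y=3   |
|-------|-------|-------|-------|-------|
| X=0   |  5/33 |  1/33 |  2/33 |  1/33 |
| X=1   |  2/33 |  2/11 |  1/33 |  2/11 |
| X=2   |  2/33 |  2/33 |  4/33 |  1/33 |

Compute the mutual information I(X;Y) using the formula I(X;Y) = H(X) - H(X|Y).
0.2643 bits

I(X;Y) = H(X) - H(X|Y)

Marginal of X (row sums):
  P(X=0) = 5/33 + 1/33 + 2/33 + 1/33 = 3/11
  P(X=1) = 2/33 + 2/11 + 1/33 + 2/11 = 5/11
  P(X=2) = 2/33 + 2/33 + 4/33 + 1/33 = 3/11
H(X) = -[(3/11)·log₂(3/11) + (5/11)·log₂(5/11) + (3/11)·log₂(3/11)]
  = 0.51122 + 0.51705 + 0.51122 = 1.5395 bits

Marginal of Y (column sums):
  P(Y=0) = 5/33 + 2/33 + 2/33 = 3/11
  P(Y=1) = 1/33 + 2/11 + 2/33 = 3/11
  P(Y=2) = 2/33 + 1/33 + 4/33 = 7/33
  P(Y=3) = 1/33 + 2/11 + 1/33 = 8/33
H(X|Y) = Σ_y P(y)·H(X|Y=y):
  Y=0: P(Y=0) = 3/11, P(X|Y=0) = (5/9, 2/9, 2/9) → H(X|Y=0) = 1.43552
  Y=1: P(Y=1) = 3/11, P(X|Y=1) = (1/9, 2/3, 2/9) → H(X|Y=1) = 1.22439
  Y=2: P(Y=2) = 7/33, P(X|Y=2) = (2/7, 1/7, 4/7) → H(X|Y=2) = 1.37878
  Y=3: P(Y=3) = 8/33, P(X|Y=3) = (1/8, 3/4, 1/8) → H(X|Y=3) = 1.06128
H(X|Y) = (3/11)·1.43552 + (3/11)·1.22439 + (7/33)·1.37878 + (8/33)·1.06128 = 1.2752 bits

I(X;Y) = H(X) - H(X|Y) = 1.5395 - 1.2752 = 0.2643 bits

Cross-check via I(X;Y) = H(X) + H(Y) - H(X,Y): computing H(Y) from the column sums and H(X,Y) from the 12 cells in the same way gives H(Y) = 1.9926 bits and H(X,Y) = 3.2678 bits, so
I(X;Y) = 1.5395 + 1.9926 - 3.2678 = 0.2643 bits ✓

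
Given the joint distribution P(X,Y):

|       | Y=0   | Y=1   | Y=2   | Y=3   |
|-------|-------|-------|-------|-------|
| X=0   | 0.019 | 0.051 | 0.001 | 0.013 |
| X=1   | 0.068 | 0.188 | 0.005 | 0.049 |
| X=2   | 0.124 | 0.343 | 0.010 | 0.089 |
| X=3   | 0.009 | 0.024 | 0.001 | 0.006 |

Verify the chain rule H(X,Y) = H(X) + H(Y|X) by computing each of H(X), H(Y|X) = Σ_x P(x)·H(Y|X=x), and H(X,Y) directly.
H(X) = 1.4745 bits, H(Y|X) = 1.4375 bits, H(X,Y) = 2.9120 bits

Marginal of X (row sums):
  P(X=0) = 0.019 + 0.051 + 0.001 + 0.013 = 0.084
  P(X=1) = 0.068 + 0.188 + 0.005 + 0.049 = 0.310
  P(X=2) = 0.124 + 0.343 + 0.010 + 0.089 = 0.566
  P(X=3) = 0.009 + 0.024 + 0.001 + 0.006 = 0.040
H(X) = -[0.084·log₂(0.084) + 0.310·log₂(0.310) + 0.566·log₂(0.566) + 0.040·log₂(0.040)]
  = 0.30017 + 0.52379 + 0.46476 + 0.18575 = 1.4745 bits

H(Y|X) = Σ_x P(x)·H(Y|X=x):
  X=0: P(X=0) = 0.084, P(Y|X=0) = (19/84, 17/28, 1/84, 13/84) → H(Y|X=0) = 1.41482
  X=1: P(X=1) = 0.310, P(Y|X=1) = (34/155, 94/155, 1/62, 49/310) → H(Y|X=1) = 1.43438
  X=2: P(X=2) = 0.566, P(Y|X=2) = (62/283, 343/566, 5/283, 89/566) → H(Y|X=2) = 1.44033
  X=3: P(X=3) = 0.040, P(Y|X=3) = (9/40, 3/5, 1/40, 3/20) → H(Y|X=3) = 1.46997
H(Y|X) = 0.084·1.41482 + 0.310·1.43438 + 0.566·1.44033 + 0.040·1.46997 = 1.4375 bits

H(X,Y) = -Σ_{x,y} P(x,y) log₂ P(x,y). Per-cell terms -P(x,y)·log₂P(x,y):
  X=0: 0.10864, 0.21896, 0.00997, 0.08145
  X=1: 0.26373, 0.45330, 0.03822, 0.21320
  X=2: 0.37344, 0.52950, 0.06644, 0.31061
  X=3: 0.06116, 0.12914, 0.00997, 0.04428
Sum of the 16 terms: H(X,Y) = 2.9120 bits

Chain rule check:
  H(X) + H(Y|X) = 1.4745 + 1.4375 = 2.9120 bits
  H(X,Y) = 2.9120 bits
✓ Chain rule verified.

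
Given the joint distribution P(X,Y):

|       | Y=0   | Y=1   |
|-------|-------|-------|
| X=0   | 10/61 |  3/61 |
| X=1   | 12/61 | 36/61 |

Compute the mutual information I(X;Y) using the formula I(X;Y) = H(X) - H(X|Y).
0.1388 bits

I(X;Y) = H(X) - H(X|Y)

Marginal of X (row sums):
  P(X=0) = 10/61 + 3/61 = 13/61
  P(X=1) = 12/61 + 36/61 = 48/61
H(X) = -[(13/61)·log₂(13/61) + (48/61)·log₂(48/61)]
  = 0.475309 + 0.272085 = 0.747394 bits

Marginal of Y (column sums):
  P(Y=0) = 10/61 + 12/61 = 22/61
  P(Y=1) = 3/61 + 36/61 = 39/61
H(X|Y) = Σ_y P(y)·H(X|Y=y):
  Y=0: P(Y=0) = 22/61, P(X|Y=0) = (5/11, 6/11) → H(X|Y=0) = 0.994030
  Y=1: P(Y=1) = 39/61, P(X|Y=1) = (1/13, 12/13) → H(X|Y=1) = 0.391244
H(X|Y) = (22/61)·0.994030 + (39/61)·0.391244 = 0.608642 bits

I(X;Y) = H(X) - H(X|Y) = 0.747394 - 0.608642 = 0.1388 bits

Cross-check via I(X;Y) = H(X) + H(Y) - H(X,Y): computing H(Y) from the column sums and H(X,Y) from the 4 cells in the same way gives H(Y) = 0.943226 bits and H(X,Y) = 1.551868 bits, so
I(X;Y) = 0.747394 + 0.943226 - 1.551868 = 0.1388 bits ✓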